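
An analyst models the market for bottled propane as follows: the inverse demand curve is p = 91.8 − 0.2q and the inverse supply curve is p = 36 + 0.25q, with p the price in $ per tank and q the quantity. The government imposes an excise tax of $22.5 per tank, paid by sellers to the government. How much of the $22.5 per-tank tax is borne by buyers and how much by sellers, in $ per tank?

Rewrite in direct form: qd = 459 − 5p and qs = 4p − 144.
Without the tax, 459 − 5p = 4p − 144 gives 9p = 603, so p* = $67 and q* = 124.
With the tax collected from sellers, supply shifts: qs = 4(p − 22.5) − 144.
Solving gives q = 74 with buyers paying $77 and sellers receiving $54.5 (the $22.5 wedge).
Burden on buyers: $10; on sellers: $12.5. (They sum to $22.5.)

Buyers bear $10 per tank; sellers bear $12.5 per tank.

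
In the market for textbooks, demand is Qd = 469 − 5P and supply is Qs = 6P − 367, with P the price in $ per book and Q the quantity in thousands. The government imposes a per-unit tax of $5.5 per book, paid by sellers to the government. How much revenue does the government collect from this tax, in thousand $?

Before the tax: set 469 − 5P = 6P − 367 → P* = $76, Q* = 89.
With the tax collected from sellers, supply shifts: Qs = 6(P − 5.5) − 367.
Solving gives Q = 74 with consumers paying $79 and sellers receiving $73.5 (the $5.5 wedge).
Revenue = t · Q = 5.5 · 74 = $407.

Tax revenue = $407 thousand.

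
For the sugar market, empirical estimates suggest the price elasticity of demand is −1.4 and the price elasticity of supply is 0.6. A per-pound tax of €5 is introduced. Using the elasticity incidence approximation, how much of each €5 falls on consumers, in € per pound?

Incidence ratio: consumers' share ≈ εs / (εs + |εd|) = 0.6 / (0.6 + 1.4) = 0.3.
So consumers bear ≈ 0.3 × €5 = €1.5; suppliers bear €3.5.

Consumers bear ≈ €1.5 per pound.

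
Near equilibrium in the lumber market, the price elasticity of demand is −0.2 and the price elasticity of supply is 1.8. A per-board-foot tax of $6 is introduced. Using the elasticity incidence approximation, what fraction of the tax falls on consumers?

Consumers' share ≈ 0.9.

Incidence ratio: consumers' share ≈ εs / (εs + |εd|) = 1.8 / (1.8 + 0.2) = 0.9.
Supply is the more elastic side, so consumers bear the larger share.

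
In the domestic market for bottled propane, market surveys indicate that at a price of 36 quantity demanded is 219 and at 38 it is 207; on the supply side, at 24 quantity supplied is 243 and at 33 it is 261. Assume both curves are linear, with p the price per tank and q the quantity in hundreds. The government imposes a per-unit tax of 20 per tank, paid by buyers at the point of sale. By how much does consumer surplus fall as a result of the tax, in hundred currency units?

Consumer surplus falls by 1200 hundred.

Demand slope: (207 − 219)/(38 − 36) = -6, so qd = 435 − 6p.
Supply slope: (261 − 243)/(33 − 24) = 2, so qs = 2p + 195.
Before the tax: set 435 − 6p = 2p + 195 → p* = 30, q* = 255.
With the tax collected from buyers, demand (in seller-price terms) shifts: qd = 435 − 6(p + 20).
New equilibrium: buyers pay 35, producers receive 15, q = 225. (Wedge: pb − ps = 20.)
ΔCS is the trapezoid between Q = 225 and Q = 255 of height 5: ½ · (255 + 225) · 5 = 1200.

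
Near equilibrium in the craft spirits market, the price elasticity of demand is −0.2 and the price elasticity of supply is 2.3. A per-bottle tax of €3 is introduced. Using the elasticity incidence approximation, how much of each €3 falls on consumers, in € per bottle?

Consumers bear ≈ €2.76 per bottle.

Incidence ratio: consumers' share ≈ εs / (εs + |εd|) = 2.3 / (2.3 + 0.2) = 0.92.
So consumers bear ≈ 0.92 × €3 = €2.76; sellers bear €0.24.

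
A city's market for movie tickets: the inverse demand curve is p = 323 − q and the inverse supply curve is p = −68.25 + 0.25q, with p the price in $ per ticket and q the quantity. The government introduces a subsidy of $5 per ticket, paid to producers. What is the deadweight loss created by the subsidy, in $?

Deadweight loss = $10.

Rewrite in direct form: qd = 323 − p and qs = 4p + 273.
Before the subsidy: set 323 − p = 4p + 273 → p* = $10, q* = 313.
With a per-unit subsidy paid to producers, each receives p + 5 per unit sold, so supply becomes qs = 4(p + 5) + 273.
New equilibrium: consumers pay $6, producers receive $11, q = 317. (Wedge: pb − ps = −5.)
Quantity rises by |ΔQ| = |313 − 317| = 4.
DWL = ½ · t · |ΔQ| = ½ · 5 · 4 = $10.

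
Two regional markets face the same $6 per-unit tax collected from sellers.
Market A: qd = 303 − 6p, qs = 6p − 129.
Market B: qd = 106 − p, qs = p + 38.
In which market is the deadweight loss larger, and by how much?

Market A, by $45.

Market A: pre-tax p* = $36, q* = 87; post-tax q = 69; deadweight loss = $54.
Market B: pre-tax p* = $34, q* = 72; post-tax q = 69; deadweight loss = $9.
Difference: $54 vs $9 → market A is larger by $45.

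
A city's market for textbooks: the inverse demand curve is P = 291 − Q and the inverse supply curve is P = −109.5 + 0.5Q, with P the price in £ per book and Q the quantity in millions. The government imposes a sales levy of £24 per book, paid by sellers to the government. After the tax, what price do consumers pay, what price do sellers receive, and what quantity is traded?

Consumers pay £40; sellers receive £16; quantity = 251.

Inverting to Q(P) form: Qd = 291 − P; Qs = 2P + 219.
Without the tax, 291 − P = 2P + 219 gives 3P = 72, so P* = £24 and Q* = 267.
With the tax collected from sellers, supply shifts: Qs = 2(P − 24) + 219.
New equilibrium: consumers pay £40, sellers receive £16, Q = 251. (Wedge: Pb − Ps = 24.)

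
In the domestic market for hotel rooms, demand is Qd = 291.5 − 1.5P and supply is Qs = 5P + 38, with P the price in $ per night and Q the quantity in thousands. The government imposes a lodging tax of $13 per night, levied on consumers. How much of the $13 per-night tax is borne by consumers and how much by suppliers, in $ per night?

Consumers bear $10 per night; suppliers bear $3 per night.

Without the tax, 291.5 − 1.5P = 5P + 38 gives 6.5P = 253.5, so P* = $39 and Q* = 233.
With the tax collected from consumers, demand (in seller-price terms) shifts: Qd = 291.5 − 1.5(P + 13).
New equilibrium: consumers pay $49, suppliers receive $36, Q = 218. (Wedge: Pb − Ps = 13.)
Burden on consumers: $10; on suppliers: $3. (They sum to $13.)
The less price-elastic side of the market bears the larger share of a per-unit tax.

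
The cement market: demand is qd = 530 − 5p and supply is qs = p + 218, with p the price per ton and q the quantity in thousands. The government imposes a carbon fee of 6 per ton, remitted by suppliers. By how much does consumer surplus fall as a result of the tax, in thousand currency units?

Without the tax, 530 − 5p = p + 218 gives 6p = 312, so p* = 52 and q* = 270.
With the tax collected from suppliers, supply shifts: qs = (p − 6) + 218.
New equilibrium: buyers pay 53, suppliers receive 47, q = 265. (Wedge: pb − ps = 6.)
ΔCS is the trapezoid between Q = 265 and Q = 270 of height 1: ½ · (270 + 265) · 1 = 267.5.

Consumer surplus falls by 267.5 thousand.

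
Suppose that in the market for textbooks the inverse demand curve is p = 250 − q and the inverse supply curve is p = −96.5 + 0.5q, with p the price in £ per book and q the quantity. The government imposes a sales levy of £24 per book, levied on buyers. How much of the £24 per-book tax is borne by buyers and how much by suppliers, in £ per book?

Buyers bear £16 per book; suppliers bear £8 per book.

Inverting to q(p) form: qd = 250 − p; qs = 2p + 193.
Without the tax, 250 − p = 2p + 193 gives 3p = 57, so p* = £19 and q* = 231.
With the tax collected from buyers, demand (in seller-price terms) shifts: qd = 250 − (p + 24).
New equilibrium: buyers pay £35, suppliers receive £11, q = 215. (Wedge: pb − ps = 24.)
Burden on buyers: £16; on suppliers: £8. (They sum to £24.)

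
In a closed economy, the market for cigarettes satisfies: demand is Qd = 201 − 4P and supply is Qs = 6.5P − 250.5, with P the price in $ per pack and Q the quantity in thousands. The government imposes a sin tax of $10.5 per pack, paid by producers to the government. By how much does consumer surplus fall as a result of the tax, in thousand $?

Without the tax, 201 − 4P = 6.5P − 250.5 gives 10.5P = 451.5, so P* = $43 and Q* = 29.
With the tax collected from producers, supply shifts: Qs = 6.5(P − 10.5) − 250.5.
New equilibrium: buyers pay $49.5, producers receive $39, Q = 3. (Wedge: Pb − Ps = 10.5.)
ΔCS is the trapezoid between Q = 3 and Q = 29 of height $6.5: ½ · (29 + 3) · 6.5 = $104.

Consumer surplus falls by $104 thousand.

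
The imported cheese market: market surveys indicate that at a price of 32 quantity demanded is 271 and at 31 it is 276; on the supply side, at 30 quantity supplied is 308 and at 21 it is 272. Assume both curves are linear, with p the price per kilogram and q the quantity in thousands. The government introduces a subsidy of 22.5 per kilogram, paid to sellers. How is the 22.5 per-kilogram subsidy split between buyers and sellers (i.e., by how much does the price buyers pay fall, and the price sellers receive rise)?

Buyers gain 10 per kilogram; sellers gain 12.5 per kilogram.

Demand slope: (276 − 271)/(31 − 32) = -5, so qd = 431 − 5p.
Supply slope: (272 − 308)/(21 − 30) = 4, so qs = 4p + 188.
Without the subsidy, 431 − 5p = 4p + 188 gives 9p = 243, so p* = 27 and q* = 296.
With a per-unit subsidy paid to sellers, each receives p + 22.5 per unit sold, so supply becomes qs = 4(p + 22.5) + 188.
New equilibrium: buyers pay 17, sellers receive 39.5, q = 346. (Wedge: pb − ps = −22.5.)
Gain to buyers: 10; to sellers: 12.5. (They sum to 22.5.)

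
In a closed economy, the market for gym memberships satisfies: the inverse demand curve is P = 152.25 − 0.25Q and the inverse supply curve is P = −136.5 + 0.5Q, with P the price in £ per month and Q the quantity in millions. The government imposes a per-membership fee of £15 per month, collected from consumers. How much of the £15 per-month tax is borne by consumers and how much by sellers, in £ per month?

Inverting to Q(P) form: Qd = 609 − 4P; Qs = 2P + 273.
Without the tax, 609 − 4P = 2P + 273 gives 6P = 336, so P* = £56 and Q* = 385.
With the tax collected from consumers, demand (in seller-price terms) shifts: Qd = 609 − 4(P + 15).
New equilibrium: consumers pay £61, sellers receive £46, Q = 365. (Wedge: Pb − Ps = 15.)
Burden on consumers: £5; on sellers: £10. (They sum to £15.)

Consumers bear £5 per month; sellers bear £10 per month.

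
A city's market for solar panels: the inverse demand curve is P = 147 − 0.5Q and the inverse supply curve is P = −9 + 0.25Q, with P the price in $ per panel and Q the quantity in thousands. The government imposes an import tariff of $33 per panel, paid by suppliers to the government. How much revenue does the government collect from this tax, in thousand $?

Tax revenue = $5412 thousand.

Rewrite in direct form: Qd = 294 − 2P and Qs = 4P + 36.
Without the tax, 294 − 2P = 4P + 36 gives 6P = 258, so P* = $43 and Q* = 208.
With the tax collected from suppliers, supply shifts: Qs = 4(P − 33) + 36.
New equilibrium: consumers pay $65, suppliers receive $32, Q = 164. (Wedge: Pb − Ps = 33.)
Revenue = t · Q = 33 · 164 = $5412.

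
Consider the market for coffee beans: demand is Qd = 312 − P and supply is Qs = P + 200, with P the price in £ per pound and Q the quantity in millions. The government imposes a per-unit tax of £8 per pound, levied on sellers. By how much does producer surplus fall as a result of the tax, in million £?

Before the tax: set 312 − P = P + 200 → P* = £56, Q* = 256.
With the tax collected from sellers, supply shifts: Qs = (P − 8) + 200.
Solving gives Q = 252 with buyers paying £60 and sellers receiving £52 (the £8 wedge).
ΔPS is the trapezoid between Q = 252 and Q = 256 of height £4: ½ · (256 + 252) · 4 = £1016.

Producer surplus falls by £1016 million.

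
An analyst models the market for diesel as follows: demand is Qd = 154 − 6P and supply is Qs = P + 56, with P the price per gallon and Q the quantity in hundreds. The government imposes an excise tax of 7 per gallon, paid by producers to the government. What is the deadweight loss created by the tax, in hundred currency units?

Without the tax, 154 − 6P = P + 56 gives 7P = 98, so P* = 14 and Q* = 70.
With the tax collected from producers, supply shifts: Qs = (P − 7) + 56.
New equilibrium: buyers pay 15, producers receive 8, Q = 64. (Wedge: Pb − Ps = 7.)
Quantity falls by |ΔQ| = |70 − 64| = 6.
DWL = ½ · t · |ΔQ| = ½ · 7 · 6 = 21.

Deadweight loss = 21 hundred.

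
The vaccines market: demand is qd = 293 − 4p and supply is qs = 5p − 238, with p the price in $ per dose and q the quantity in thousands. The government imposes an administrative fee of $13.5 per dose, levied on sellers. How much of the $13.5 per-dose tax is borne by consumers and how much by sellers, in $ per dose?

Consumers bear $7.5 per dose; sellers bear $6 per dose.

Before the tax: set 293 − 4p = 5p − 238 → p* = $59, q* = 57.
With the tax collected from sellers, supply shifts: qs = 5(p − 13.5) − 238.
New equilibrium: consumers pay $66.5, sellers receive $53, q = 27. (Wedge: pb − ps = 13.5.)
Burden on consumers: $7.5; on sellers: $6. (They sum to $13.5.)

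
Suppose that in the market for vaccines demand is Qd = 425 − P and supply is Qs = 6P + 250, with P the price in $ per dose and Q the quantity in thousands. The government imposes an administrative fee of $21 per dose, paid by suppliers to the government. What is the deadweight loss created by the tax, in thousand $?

Deadweight loss = $189 thousand.

Before the tax: set 425 − P = 6P + 250 → P* = $25, Q* = 400.
With the tax collected from suppliers, supply shifts: Qs = 6(P − 21) + 250.
New equilibrium: consumers pay $43, suppliers receive $22, Q = 382. (Wedge: Pb − Ps = 21.)
Quantity falls by |ΔQ| = |400 − 382| = 18.
DWL = ½ · t · |ΔQ| = ½ · 21 · 18 = $189.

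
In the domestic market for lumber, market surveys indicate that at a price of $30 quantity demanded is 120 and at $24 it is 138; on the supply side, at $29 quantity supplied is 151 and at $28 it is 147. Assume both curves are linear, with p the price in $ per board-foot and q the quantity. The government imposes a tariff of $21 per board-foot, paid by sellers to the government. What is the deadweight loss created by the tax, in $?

Deadweight loss = $378.

Demand slope: (138 − 120)/(24 − 30) = -3, so qd = 210 − 3p.
Supply slope: (147 − 151)/(28 − 29) = 4, so qs = 4p + 35.
Without the tax, 210 − 3p = 4p + 35 gives 7p = 175, so p* = $25 and q* = 135.
With the tax collected from sellers, supply shifts: qs = 4(p − 21) + 35.
Solving gives q = 99 with buyers paying $37 and sellers receiving $16 (the $21 wedge).
Quantity falls by |ΔQ| = |135 − 99| = 36.
DWL = ½ · t · |ΔQ| = ½ · 21 · 36 = $378.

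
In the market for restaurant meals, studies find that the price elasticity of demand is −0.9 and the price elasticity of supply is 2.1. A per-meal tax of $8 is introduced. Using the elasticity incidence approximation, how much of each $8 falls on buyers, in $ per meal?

Incidence ratio: buyers' share ≈ εs / (εs + |εd|) = 2.1 / (2.1 + 0.9) = 0.7.
So buyers bear ≈ 0.7 × $8 = $5.6; sellers bear $2.4.

Buyers bear ≈ $5.6 per meal.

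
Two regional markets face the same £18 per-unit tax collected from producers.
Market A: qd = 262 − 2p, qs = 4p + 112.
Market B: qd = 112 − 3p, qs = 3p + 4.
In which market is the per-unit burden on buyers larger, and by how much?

Market A: pre-tax p* = £25, q* = 212; post-tax q = 188; per-unit burden on buyers = £12.
Market B: pre-tax p* = £18, q* = 58; post-tax q = 31; per-unit burden on buyers = £9.
Difference: £12 vs £9 → market A is larger by £3.

Market A, by £3.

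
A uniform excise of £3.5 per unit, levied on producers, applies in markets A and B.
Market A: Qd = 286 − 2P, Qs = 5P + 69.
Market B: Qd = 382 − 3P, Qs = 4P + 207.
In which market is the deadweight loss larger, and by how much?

Market A: pre-tax P* = £31, Q* = 224; post-tax Q = 219; deadweight loss = £8.75.
Market B: pre-tax P* = £25, Q* = 307; post-tax Q = 301; deadweight loss = £10.5.
Difference: £8.75 vs £10.5 → market B is larger by £1.75.

Market B, by £1.75.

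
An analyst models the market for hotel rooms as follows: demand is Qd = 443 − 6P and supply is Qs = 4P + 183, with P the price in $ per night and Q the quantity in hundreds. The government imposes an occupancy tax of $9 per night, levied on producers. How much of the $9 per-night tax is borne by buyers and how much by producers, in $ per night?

Without the tax, 443 − 6P = 4P + 183 gives 10P = 260, so P* = $26 and Q* = 287.
With the tax collected from producers, supply shifts: Qs = 4(P − 9) + 183.
New equilibrium: buyers pay $29.6, producers receive $20.6, Q = 265.4. (Wedge: Pb − Ps = 9.)
Burden on buyers: $3.6; on producers: $5.4. (They sum to $9.)

Buyers bear $3.6 per night; producers bear $5.4 per night.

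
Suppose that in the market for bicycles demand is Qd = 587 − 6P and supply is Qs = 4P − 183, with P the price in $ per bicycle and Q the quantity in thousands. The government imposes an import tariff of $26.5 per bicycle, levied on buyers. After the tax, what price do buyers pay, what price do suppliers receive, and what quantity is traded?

Buyers pay $87.6; suppliers receive $61.1; quantity = 61.4.

Without the tax, 587 − 6P = 4P − 183 gives 10P = 770, so P* = $77 and Q* = 125.
With the tax collected from buyers, demand (in seller-price terms) shifts: Qd = 587 − 6(P + 26.5).
New equilibrium: buyers pay $87.6, suppliers receive $61.1, Q = 61.4. (Wedge: Pb − Ps = 26.5.)
The less price-elastic side of the market bears the larger share of a per-unit tax.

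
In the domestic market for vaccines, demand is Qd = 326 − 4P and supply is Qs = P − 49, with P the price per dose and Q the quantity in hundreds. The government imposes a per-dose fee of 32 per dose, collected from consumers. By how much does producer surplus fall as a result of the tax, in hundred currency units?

Producer surplus falls by 337.92 hundred.

Before the tax: set 326 − 4P = P − 49 → P* = 75, Q* = 26.
With the tax collected from consumers, demand (in seller-price terms) shifts: Qd = 326 − 4(P + 32).
New equilibrium: consumers pay 81.4, producers receive 49.4, Q = 0.4. (Wedge: Pb − Ps = 32.)
ΔPS is the trapezoid between Q = 0.4 and Q = 26 of height 25.6: ½ · (26 + 0.4) · 25.6 = 337.92.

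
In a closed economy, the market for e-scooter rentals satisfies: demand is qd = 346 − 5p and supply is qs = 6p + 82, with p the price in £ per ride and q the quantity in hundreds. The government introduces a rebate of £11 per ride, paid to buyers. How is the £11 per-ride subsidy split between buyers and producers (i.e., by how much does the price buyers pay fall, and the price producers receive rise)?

Without the subsidy, 346 − 5p = 6p + 82 gives 11p = 264, so p* = £24 and q* = 226.
With a per-unit subsidy paid to buyers, each effectively pays p − 11, so demand becomes qd = 346 − 5(p − 11).
New equilibrium: buyers pay £18, producers receive £29, q = 256. (Wedge: pb − ps = −11.)
Gain to buyers: £6; to producers: £5. (They sum to £11.)

Buyers gain £6 per ride; producers gain £5 per ride.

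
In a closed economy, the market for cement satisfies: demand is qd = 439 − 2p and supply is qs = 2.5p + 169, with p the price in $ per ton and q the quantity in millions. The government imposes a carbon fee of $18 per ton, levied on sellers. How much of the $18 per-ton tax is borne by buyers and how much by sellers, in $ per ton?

Without the tax, 439 − 2p = 2.5p + 169 gives 4.5p = 270, so p* = $60 and q* = 319.
With the tax collected from sellers, supply shifts: qs = 2.5(p − 18) + 169.
Solving gives q = 299 with buyers paying $70 and sellers receiving $52 (the $18 wedge).
Burden on buyers: $10; on sellers: $8. (They sum to $18.)

Buyers bear $10 per ton; sellers bear $8 per ton.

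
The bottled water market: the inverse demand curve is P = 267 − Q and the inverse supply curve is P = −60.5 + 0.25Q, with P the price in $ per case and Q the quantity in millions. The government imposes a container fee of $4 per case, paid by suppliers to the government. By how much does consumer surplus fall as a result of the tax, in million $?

Consumer surplus falls by $833.28 million.

Inverting to Q(P) form: Qd = 267 − P; Qs = 4P + 242.
Before the tax: set 267 − P = 4P + 242 → P* = $5, Q* = 262.
With the tax collected from suppliers, supply shifts: Qs = 4(P − 4) + 242.
New equilibrium: consumers pay $8.2, suppliers receive $4.2, Q = 258.8. (Wedge: Pb − Ps = 4.)
ΔCS is the trapezoid between Q = 258.8 and Q = 262 of height $3.2: ½ · (262 + 258.8) · 3.2 = $833.28.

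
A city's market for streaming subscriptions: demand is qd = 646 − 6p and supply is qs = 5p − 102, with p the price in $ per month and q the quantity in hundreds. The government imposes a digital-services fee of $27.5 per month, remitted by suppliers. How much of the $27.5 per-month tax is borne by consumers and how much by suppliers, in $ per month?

Consumers bear $12.5 per month; suppliers bear $15 per month.

Before the tax: set 646 − 6p = 5p − 102 → p* = $68, q* = 238.
With the tax collected from suppliers, supply shifts: qs = 5(p − 27.5) − 102.
New equilibrium: consumers pay $80.5, suppliers receive $53, q = 163. (Wedge: pb − ps = 27.5.)
Burden on consumers: $12.5; on suppliers: $15. (They sum to $27.5.)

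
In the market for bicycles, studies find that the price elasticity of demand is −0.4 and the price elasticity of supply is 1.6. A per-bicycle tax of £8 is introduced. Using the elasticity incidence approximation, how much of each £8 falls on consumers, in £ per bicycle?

Incidence ratio: consumers' share ≈ εs / (εs + |εd|) = 1.6 / (1.6 + 0.4) = 0.8.
So consumers bear ≈ 0.8 × £8 = £6.4; sellers bear £1.6.

Consumers bear ≈ £6.4 per bicycle.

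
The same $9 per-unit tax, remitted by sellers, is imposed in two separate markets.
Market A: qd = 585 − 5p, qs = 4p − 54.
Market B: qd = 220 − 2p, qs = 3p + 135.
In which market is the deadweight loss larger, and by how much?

Market A: pre-tax p* = $71, q* = 230; post-tax q = 210; deadweight loss = $90.
Market B: pre-tax p* = $17, q* = 186; post-tax q = 175.2; deadweight loss = $48.6.
Difference: $90 vs $48.6 → market A is larger by $41.4.

Market A, by $41.4.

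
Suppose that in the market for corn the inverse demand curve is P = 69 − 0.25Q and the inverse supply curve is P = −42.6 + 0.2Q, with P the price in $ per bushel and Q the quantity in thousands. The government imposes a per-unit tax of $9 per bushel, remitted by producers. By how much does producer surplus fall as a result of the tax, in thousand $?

Rewrite in direct form: Qd = 276 − 4P and Qs = 5P + 213.
Without the tax, 276 − 4P = 5P + 213 gives 9P = 63, so P* = $7 and Q* = 248.
With the tax collected from producers, supply shifts: Qs = 5(P − 9) + 213.
New equilibrium: consumers pay $12, producers receive $3, Q = 228. (Wedge: Pb − Ps = 9.)
ΔPS is the trapezoid between Q = 228 and Q = 248 of height $4: ½ · (248 + 228) · 4 = $952.

Producer surplus falls by $952 thousand.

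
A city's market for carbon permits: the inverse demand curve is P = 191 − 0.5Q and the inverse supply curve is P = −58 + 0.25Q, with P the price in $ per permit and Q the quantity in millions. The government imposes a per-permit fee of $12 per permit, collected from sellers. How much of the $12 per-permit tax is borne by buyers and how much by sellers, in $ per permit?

Buyers bear $8 per permit; sellers bear $4 per permit.

Rewrite in direct form: Qd = 382 − 2P and Qs = 4P + 232.
Before the tax: set 382 − 2P = 4P + 232 → P* = $25, Q* = 332.
With the tax collected from sellers, supply shifts: Qs = 4(P − 12) + 232.
New equilibrium: buyers pay $33, sellers receive $21, Q = 316. (Wedge: Pb − Ps = 12.)
Burden on buyers: $8; on sellers: $4. (They sum to $12.)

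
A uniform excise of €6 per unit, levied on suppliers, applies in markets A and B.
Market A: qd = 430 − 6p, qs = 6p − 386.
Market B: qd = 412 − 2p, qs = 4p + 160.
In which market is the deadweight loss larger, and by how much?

Market A: pre-tax p* = €68, q* = 22; post-tax q = 4; deadweight loss = €54.
Market B: pre-tax p* = €42, q* = 328; post-tax q = 320; deadweight loss = €24.
Difference: €54 vs €24 → market A is larger by €30.

Market A, by €30.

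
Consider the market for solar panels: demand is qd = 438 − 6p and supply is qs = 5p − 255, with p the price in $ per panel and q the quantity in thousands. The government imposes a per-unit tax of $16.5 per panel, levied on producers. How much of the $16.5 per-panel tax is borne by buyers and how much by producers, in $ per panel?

Without the tax, 438 − 6p = 5p − 255 gives 11p = 693, so p* = $63 and q* = 60.
With the tax collected from producers, supply shifts: qs = 5(p − 16.5) − 255.
Solving gives q = 15 with buyers paying $70.5 and producers receiving $54 (the $16.5 wedge).
Burden on buyers: $7.5; on producers: $9. (They sum to $16.5.)
The less price-elastic side of the market bears the larger share of a per-unit tax.

Buyers bear $7.5 per panel; producers bear $9 per panel.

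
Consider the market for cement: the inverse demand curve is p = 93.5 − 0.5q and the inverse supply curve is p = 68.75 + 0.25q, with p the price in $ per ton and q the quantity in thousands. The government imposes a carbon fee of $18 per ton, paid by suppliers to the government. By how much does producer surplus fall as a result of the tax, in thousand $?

Rewrite in direct form: qd = 187 − 2p and qs = 4p − 275.
Before the tax: set 187 − 2p = 4p − 275 → p* = $77, q* = 33.
With the tax collected from suppliers, supply shifts: qs = 4(p − 18) − 275.
Solving gives q = 9 with consumers paying $89 and suppliers receiving $71 (the $18 wedge).
ΔPS is the trapezoid between Q = 9 and Q = 33 of height $6: ½ · (33 + 9) · 6 = $126.

Producer surplus falls by $126 thousand.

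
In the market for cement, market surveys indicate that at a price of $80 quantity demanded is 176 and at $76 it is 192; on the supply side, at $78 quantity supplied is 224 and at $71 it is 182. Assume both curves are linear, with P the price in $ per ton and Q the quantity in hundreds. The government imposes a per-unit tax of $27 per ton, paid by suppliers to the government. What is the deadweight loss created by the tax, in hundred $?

Demand slope: (192 − 176)/(76 − 80) = -4, so Qd = 496 − 4P.
Supply slope: (182 − 224)/(71 − 78) = 6, so Qs = 6P − 244.
Without the tax, 496 − 4P = 6P − 244 gives 10P = 740, so P* = $74 and Q* = 200.
With the tax collected from suppliers, supply shifts: Qs = 6(P − 27) − 244.
New equilibrium: buyers pay $90.2, suppliers receive $63.2, Q = 135.2. (Wedge: Pb − Ps = 27.)
Quantity falls by |ΔQ| = |200 − 135.2| = 64.8.
DWL = ½ · t · |ΔQ| = ½ · 27 · 64.8 = $874.8.

Deadweight loss = $874.8 hundred.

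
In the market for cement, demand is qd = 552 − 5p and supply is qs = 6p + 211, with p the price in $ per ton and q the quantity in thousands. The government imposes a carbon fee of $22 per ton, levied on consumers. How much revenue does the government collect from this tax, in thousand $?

Before the tax: set 552 − 5p = 6p + 211 → p* = $31, q* = 397.
With the tax collected from consumers, demand (in seller-price terms) shifts: qd = 552 − 5(p + 22).
New equilibrium: consumers pay $43, producers receive $21, q = 337. (Wedge: pb − ps = 22.)
Revenue = t · Q = 22 · 337 = $7414.

Tax revenue = $7414 thousand.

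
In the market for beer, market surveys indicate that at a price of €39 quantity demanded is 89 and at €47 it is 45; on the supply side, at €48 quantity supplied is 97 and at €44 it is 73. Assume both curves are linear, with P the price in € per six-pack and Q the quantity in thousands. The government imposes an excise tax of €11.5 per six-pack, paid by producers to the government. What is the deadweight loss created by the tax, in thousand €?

Deadweight loss = €189.75 thousand.

Demand slope: (45 − 89)/(47 − 39) = -5.5, so Qd = 303.5 − 5.5P.
Supply slope: (73 − 97)/(44 − 48) = 6, so Qs = 6P − 191.
Without the tax, 303.5 − 5.5P = 6P − 191 gives 11.5P = 494.5, so P* = €43 and Q* = 67.
With the tax collected from producers, supply shifts: Qs = 6(P − 11.5) − 191.
New equilibrium: buyers pay €49, producers receive €37.5, Q = 34. (Wedge: Pb − Ps = 11.5.)
Quantity falls by |ΔQ| = |67 − 34| = 33.
DWL = ½ · t · |ΔQ| = ½ · 11.5 · 33 = €189.75.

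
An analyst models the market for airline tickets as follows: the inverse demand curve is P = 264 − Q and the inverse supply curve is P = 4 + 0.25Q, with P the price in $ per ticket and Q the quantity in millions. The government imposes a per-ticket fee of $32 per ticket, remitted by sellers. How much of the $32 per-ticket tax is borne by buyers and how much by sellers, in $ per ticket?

Inverting to Q(P) form: Qd = 264 − P; Qs = 4P − 16.
Without the tax, 264 − P = 4P − 16 gives 5P = 280, so P* = $56 and Q* = 208.
With the tax collected from sellers, supply shifts: Qs = 4(P − 32) − 16.
New equilibrium: buyers pay $81.6, sellers receive $49.6, Q = 182.4. (Wedge: Pb − Ps = 32.)
Burden on buyers: $25.6; on sellers: $6.4. (They sum to $32.)
The less price-elastic side of the market bears the larger share of a per-unit tax.

Buyers bear $25.6 per ticket; sellers bear $6.4 per ticket.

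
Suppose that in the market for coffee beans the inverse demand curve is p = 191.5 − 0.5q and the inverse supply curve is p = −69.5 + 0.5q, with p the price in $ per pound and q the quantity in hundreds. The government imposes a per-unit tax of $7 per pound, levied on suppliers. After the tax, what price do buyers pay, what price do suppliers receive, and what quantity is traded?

Buyers pay $64.5; suppliers receive $57.5; quantity = 254.

Rewrite in direct form: qd = 383 − 2p and qs = 2p + 139.
Before the tax: set 383 − 2p = 2p + 139 → p* = $61, q* = 261.
With the tax collected from suppliers, supply shifts: qs = 2(p − 7) + 139.
Solving gives q = 254 with buyers paying $64.5 and suppliers receiving $57.5 (the $7 wedge).
The less price-elastic side of the market bears the larger share of a per-unit tax.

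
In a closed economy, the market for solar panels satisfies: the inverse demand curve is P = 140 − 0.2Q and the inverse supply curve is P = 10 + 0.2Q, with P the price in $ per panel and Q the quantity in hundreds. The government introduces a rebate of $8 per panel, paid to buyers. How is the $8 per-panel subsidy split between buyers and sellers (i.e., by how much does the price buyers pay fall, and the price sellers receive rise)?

Buyers gain $4 per panel; sellers gain $4 per panel.

Rewrite in direct form: Qd = 700 − 5P and Qs = 5P − 50.
Before the subsidy: set 700 − 5P = 5P − 50 → P* = $75, Q* = 325.
With a per-unit subsidy paid to buyers, each effectively pays P − 8, so demand becomes Qd = 700 − 5(P − 8).
Solving gives Q = 345 with buyers paying $71 and sellers receiving $79 (the $8 wedge).
Gain to buyers: $4; to sellers: $4. (They sum to $8.)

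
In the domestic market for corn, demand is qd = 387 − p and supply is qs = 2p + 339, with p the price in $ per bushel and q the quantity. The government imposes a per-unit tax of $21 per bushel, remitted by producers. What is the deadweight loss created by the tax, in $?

Deadweight loss = $147.

Before the tax: set 387 − p = 2p + 339 → p* = $16, q* = 371.
With the tax collected from producers, supply shifts: qs = 2(p − 21) + 339.
New equilibrium: buyers pay $30, producers receive $9, q = 357. (Wedge: pb − ps = 21.)
Quantity falls by |ΔQ| = |371 − 357| = 14.
DWL = ½ · t · |ΔQ| = ½ · 21 · 14 = $147.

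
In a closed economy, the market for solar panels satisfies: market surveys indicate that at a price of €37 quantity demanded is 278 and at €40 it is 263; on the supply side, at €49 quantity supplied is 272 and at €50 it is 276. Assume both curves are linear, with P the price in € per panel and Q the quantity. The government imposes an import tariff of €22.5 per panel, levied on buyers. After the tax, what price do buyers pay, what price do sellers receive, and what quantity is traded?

Demand slope: (263 − 278)/(40 − 37) = -5, so Qd = 463 − 5P.
Supply slope: (276 − 272)/(50 − 49) = 4, so Qs = 4P + 76.
Before the tax: set 463 − 5P = 4P + 76 → P* = €43, Q* = 248.
With the tax collected from buyers, demand (in seller-price terms) shifts: Qd = 463 − 5(P + 22.5).
Solving gives Q = 198 with buyers paying €53 and sellers receiving €30.5 (the €22.5 wedge).
The less price-elastic side of the market bears the larger share of a per-unit tax.

Buyers pay €53; sellers receive €30.5; quantity = 198.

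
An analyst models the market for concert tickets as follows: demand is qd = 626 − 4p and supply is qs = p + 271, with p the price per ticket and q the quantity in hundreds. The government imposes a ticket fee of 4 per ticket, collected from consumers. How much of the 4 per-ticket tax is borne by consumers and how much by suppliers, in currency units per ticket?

Before the tax: set 626 − 4p = p + 271 → p* = 71, q* = 342.
With the tax collected from consumers, demand (in seller-price terms) shifts: qd = 626 − 4(p + 4).
New equilibrium: consumers pay 71.8, suppliers receive 67.8, q = 338.8. (Wedge: pb − ps = 4.)
Burden on consumers: 0.8; on suppliers: 3.2. (They sum to 4.)

Consumers bear 0.8 per ticket; suppliers bear 3.2 per ticket.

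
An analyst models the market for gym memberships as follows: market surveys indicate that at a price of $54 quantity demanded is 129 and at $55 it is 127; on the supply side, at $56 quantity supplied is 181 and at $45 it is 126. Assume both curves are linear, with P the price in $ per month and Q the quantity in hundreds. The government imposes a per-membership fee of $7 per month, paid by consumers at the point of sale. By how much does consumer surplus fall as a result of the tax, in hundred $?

Demand slope: (127 − 129)/(55 − 54) = -2, so Qd = 237 − 2P.
Supply slope: (126 − 181)/(45 − 56) = 5, so Qs = 5P − 99.
Without the tax, 237 − 2P = 5P − 99 gives 7P = 336, so P* = $48 and Q* = 141.
With the tax collected from consumers, demand (in seller-price terms) shifts: Qd = 237 − 2(P + 7).
New equilibrium: consumers pay $53, sellers receive $46, Q = 131. (Wedge: Pb − Ps = 7.)
ΔCS is the trapezoid between Q = 131 and Q = 141 of height $5: ½ · (141 + 131) · 5 = $680.

Consumer surplus falls by $680 hundred.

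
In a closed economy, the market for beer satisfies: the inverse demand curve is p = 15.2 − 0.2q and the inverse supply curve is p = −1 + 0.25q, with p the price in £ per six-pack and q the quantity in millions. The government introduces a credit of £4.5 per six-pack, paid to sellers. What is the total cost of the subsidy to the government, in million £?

Government outlay = £207 million.

Rewrite in direct form: qd = 76 − 5p and qs = 4p + 4.
Before the subsidy: set 76 − 5p = 4p + 4 → p* = £8, q* = 36.
With a per-unit subsidy paid to sellers, each receives p + 4.5 per unit sold, so supply becomes qs = 4(p + 4.5) + 4.
New equilibrium: buyers pay £6, sellers receive £10.5, q = 46. (Wedge: pb − ps = −4.5.)
Outlay = t · Q = 4.5 · 46 = £207.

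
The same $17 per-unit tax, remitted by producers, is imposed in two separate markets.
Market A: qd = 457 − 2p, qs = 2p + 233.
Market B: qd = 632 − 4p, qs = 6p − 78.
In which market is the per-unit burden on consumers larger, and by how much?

Market A: pre-tax p* = $56, q* = 345; post-tax q = 328; per-unit burden on consumers = $8.5.
Market B: pre-tax p* = $71, q* = 348; post-tax q = 307.2; per-unit burden on consumers = $10.2.
Difference: $8.5 vs $10.2 → market B is larger by $1.7.

Market B, by $1.7.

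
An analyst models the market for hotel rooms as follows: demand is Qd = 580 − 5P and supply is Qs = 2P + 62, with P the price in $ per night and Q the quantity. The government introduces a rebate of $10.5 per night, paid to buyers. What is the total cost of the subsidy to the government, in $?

Government outlay = $2362.5.

Before the subsidy: set 580 − 5P = 2P + 62 → P* = $74, Q* = 210.
With a per-unit subsidy paid to buyers, each effectively pays P − 10.5, so demand becomes Qd = 580 − 5(P − 10.5).
Solving gives Q = 225 with buyers paying $71 and suppliers receiving $81.5 (the $10.5 wedge).
Outlay = t · Q = 10.5 · 225 = $2362.5.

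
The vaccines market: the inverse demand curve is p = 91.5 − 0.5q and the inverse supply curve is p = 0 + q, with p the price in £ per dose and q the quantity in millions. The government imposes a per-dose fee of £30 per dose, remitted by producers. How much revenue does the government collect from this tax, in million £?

Rewrite in direct form: qd = 183 − 2p and qs = p.
Without the tax, 183 − 2p = p gives 3p = 183, so p* = £61 and q* = 61.
With the tax collected from producers, supply shifts: qs = (p − 30).
Solving gives q = 41 with consumers paying £71 and producers receiving £41 (the £30 wedge).
Revenue = t · Q = 30 · 41 = £1230.

Tax revenue = £1230 million.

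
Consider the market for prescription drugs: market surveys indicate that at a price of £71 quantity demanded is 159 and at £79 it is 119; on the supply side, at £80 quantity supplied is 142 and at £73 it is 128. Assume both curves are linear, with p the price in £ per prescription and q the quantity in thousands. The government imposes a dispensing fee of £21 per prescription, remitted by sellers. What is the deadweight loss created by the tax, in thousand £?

Demand slope: (119 − 159)/(79 − 71) = -5, so qd = 514 − 5p.
Supply slope: (128 − 142)/(73 − 80) = 2, so qs = 2p − 18.
Before the tax: set 514 − 5p = 2p − 18 → p* = £76, q* = 134.
With the tax collected from sellers, supply shifts: qs = 2(p − 21) − 18.
Solving gives q = 104 with buyers paying £82 and sellers receiving £61 (the £21 wedge).
Quantity falls by |ΔQ| = |134 − 104| = 30.
DWL = ½ · t · |ΔQ| = ½ · 21 · 30 = £315.

Deadweight loss = £315 thousand.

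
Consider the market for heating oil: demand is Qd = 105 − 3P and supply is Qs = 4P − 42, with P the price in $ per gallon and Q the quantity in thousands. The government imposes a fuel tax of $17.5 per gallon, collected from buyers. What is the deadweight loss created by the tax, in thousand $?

Before the tax: set 105 − 3P = 4P − 42 → P* = $21, Q* = 42.
With the tax collected from buyers, demand (in seller-price terms) shifts: Qd = 105 − 3(P + 17.5).
Solving gives Q = 12 with buyers paying $31 and sellers receiving $13.5 (the $17.5 wedge).
Quantity falls by |ΔQ| = |42 − 12| = 30.
DWL = ½ · t · |ΔQ| = ½ · 17.5 · 30 = $262.5.

Deadweight loss = $262.5 thousand.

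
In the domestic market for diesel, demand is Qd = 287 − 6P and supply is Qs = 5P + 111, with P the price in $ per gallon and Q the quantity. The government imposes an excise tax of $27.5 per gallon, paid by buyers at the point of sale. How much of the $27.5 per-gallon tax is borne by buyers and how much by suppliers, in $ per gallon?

Without the tax, 287 − 6P = 5P + 111 gives 11P = 176, so P* = $16 and Q* = 191.
With the tax collected from buyers, demand (in seller-price terms) shifts: Qd = 287 − 6(P + 27.5).
New equilibrium: buyers pay $28.5, suppliers receive $1, Q = 116. (Wedge: Pb − Ps = 27.5.)
Burden on buyers: $12.5; on suppliers: $15. (They sum to $27.5.)

Buyers bear $12.5 per gallon; suppliers bear $15 per gallon.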